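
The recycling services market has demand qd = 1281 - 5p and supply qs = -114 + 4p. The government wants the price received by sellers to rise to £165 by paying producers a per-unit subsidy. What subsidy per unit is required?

Required subsidy s = £18 per unit

At a seller price of 165, quantity supplied is -114 + 4·165 = 546.
Buyers absorb 546 only when they pay pb with 1281 − 5·pb = 546, i.e. pb = 147.
s = ps − pb = 165 − 147 = 18.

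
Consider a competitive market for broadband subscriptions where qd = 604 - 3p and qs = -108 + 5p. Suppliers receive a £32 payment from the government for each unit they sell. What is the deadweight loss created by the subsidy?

Deadweight loss = £960

Pre-subsidy: 604 - 3p = -108 + 5p gives p* = 89, q* = 337.
With the subsidy, sellers receive ps = pb + 32 for each unit, where pb is the price buyers pay.
Supply in terms of pb becomes qs = -108 + 5(pb + 32) = 52 + 5pb. Setting this equal to demand: 604 - 3pb = 52 + 5pb, so pb = 69.
Sellers receive ps = 69 + 32 = 101; q' = 604 − 3·69 = 397.
The subsidy expands output by 397 − 337 = 60 past the efficient level; on those units the gap between marginal cost and willingness to pay runs from 0 up to 32.
DWL = ½ × 32 × 60 = 960.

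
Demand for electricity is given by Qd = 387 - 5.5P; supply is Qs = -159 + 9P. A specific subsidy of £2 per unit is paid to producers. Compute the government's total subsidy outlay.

Pre-subsidy: 387 - 5.5P = -159 + 9P gives P* = 1092/29, Q* = 5217/29.
With the subsidy, sellers receive Ps = Pb + 2 for each unit, where Pb is the price buyers pay.
Supply in terms of Pb becomes Qs = -159 + 9(Pb + 2) = -141 + 9Pb. Setting this equal to demand: 387 - 5.5Pb = -141 + 9Pb, so Pb = 1056/29.
Sellers receive Ps = 1056/29 + 2 = 1114/29; Q' = 387 − 5.5·(1056/29) = 5415/29.
Government outlay = subsidy × quantity = 2 × 5415/29 = 10830/29.

Government cost = 10830/29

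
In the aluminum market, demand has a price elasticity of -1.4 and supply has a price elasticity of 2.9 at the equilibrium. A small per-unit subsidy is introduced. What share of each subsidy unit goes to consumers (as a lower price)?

For a small subsidy around the equilibrium, the benefit split depends on the relative slopes, which at a point are proportional to the elasticities.
Buyer share = εs/(εs + |εd|) = 2.9/(2.9 + 1.4) = 29/43; seller share = |εd|/(εs + |εd|) = 14/43.

Consumer share = 29/43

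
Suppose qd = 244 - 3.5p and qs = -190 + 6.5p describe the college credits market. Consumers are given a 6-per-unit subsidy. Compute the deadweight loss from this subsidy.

Pre-subsidy: 244 - 3.5p = -190 + 6.5p gives p* = 43.4, q* = 92.1.
With the rebate, buyers effectively pay pb = ps − 6, where ps is the price sellers receive.
Demand in terms of ps becomes qd = 244 − 3.5(ps − 6) = 265 - 3.5ps. Setting this equal to supply: 265 - 3.5ps = -190 + 6.5ps, so ps = 45.5.
Buyers pay pb = 45.5 − 6 = 39.5; q' = -190 + 6.5·45.5 = 105.75.
The subsidy expands output by 105.75 − 92.1 = 13.65 past the efficient level; on those units the gap between marginal cost and willingness to pay runs from 0 up to 6.
DWL = ½ × 6 × 13.65 = 40.95.

Deadweight loss = 40.95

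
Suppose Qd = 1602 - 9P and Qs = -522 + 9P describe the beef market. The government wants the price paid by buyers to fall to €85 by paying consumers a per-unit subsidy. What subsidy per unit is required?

At a buyer price of 85, quantity demanded is 1602 − 9·85 = 837.
Sellers supply 837 only when they receive Ps with -522 + 9·Ps = 837, i.e. Ps = 151.
s = Ps − Pb = 151 − 85 = 66.

Required subsidy s = €66 per unit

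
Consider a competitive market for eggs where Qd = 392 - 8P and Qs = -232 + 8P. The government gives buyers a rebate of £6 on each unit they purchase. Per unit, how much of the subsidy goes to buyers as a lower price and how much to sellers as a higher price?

Buyers gain £3 per unit; sellers gain £3 per unit

Pre-subsidy: 392 - 8P = -232 + 8P gives P* = 39, Q* = 80.
With the rebate, buyers effectively pay Pb = Ps − 6, where Ps is the price sellers receive.
Demand in terms of Ps becomes Qd = 392 − 8(Ps − 6) = 440 - 8Ps. Setting this equal to supply: 440 - 8Ps = -232 + 8Ps, so Ps = 42.
Buyers pay Pb = 42 − 6 = 36; Q' = -232 + 8·42 = 104.
Buyers' price falls by P* − Pb = 39 − 36 = 3; sellers' price rises by Ps − P* = 42 − 39 = 3.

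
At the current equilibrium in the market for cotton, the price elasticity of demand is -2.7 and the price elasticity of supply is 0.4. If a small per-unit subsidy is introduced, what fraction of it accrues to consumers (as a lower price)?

Consumer share = 4/31

For a small subsidy around the equilibrium, the benefit split depends on the relative slopes, which at a point are proportional to the elasticities.
Buyer share = εs/(εs + |εd|) = 0.4/(0.4 + 2.7) = 4/31; seller share = |εd|/(εs + |εd|) = 27/31.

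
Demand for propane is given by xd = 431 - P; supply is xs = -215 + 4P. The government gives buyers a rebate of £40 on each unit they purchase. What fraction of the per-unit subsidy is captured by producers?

Pre-subsidy: 431 - P = -215 + 4P gives P* = 129.2, x* = 301.8.
With the rebate, buyers effectively pay Pb = Ps − 40, where Ps is the price sellers receive.
Demand in terms of Ps becomes xd = 431 − 1(Ps − 40) = 471 - Ps. Setting this equal to supply: 471 - Ps = -215 + 4Ps, so Ps = 137.2.
Buyers pay Pb = 137.2 − 40 = 97.2; x' = -215 + 4·137.2 = 333.8.
Buyers' price falls by P* − Pb = 129.2 − 97.2 = 32; sellers' price rises by Ps − P* = 137.2 − 129.2 = 8.
So producers capture 8/40 = 0.2 of each unit of subsidy.

Producer share = 0.2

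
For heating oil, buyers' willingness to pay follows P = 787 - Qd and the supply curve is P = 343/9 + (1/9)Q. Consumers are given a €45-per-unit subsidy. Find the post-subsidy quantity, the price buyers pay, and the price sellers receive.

Q' = 714.5; buyers pay €72.5; sellers receive €117.5

Pre-subsidy: 787 - Q = 343/9 + (1/9)Q gives Q* = 674 and P* = 113.
With the rebate, buyers effectively pay Pb = Ps − 45, where Ps is the price sellers receive.
On the curves, Pb = 787 - Q and Ps = 343/9 + (1/9)Q; the wedge Ps − Pb = 45 gives 343/9 + (1/9)Q − (787 - Q) = 45, so Q' = 714.5.
Then Pb = 787 − 1·714.5 = 72.5 and Ps = 343/9 + (1/9)·714.5 = 117.5.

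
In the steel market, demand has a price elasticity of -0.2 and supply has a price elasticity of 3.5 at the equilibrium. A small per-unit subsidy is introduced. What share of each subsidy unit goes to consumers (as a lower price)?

For a small subsidy around the equilibrium, the benefit split depends on the relative slopes, which at a point are proportional to the elasticities.
Buyer share = εs/(εs + |εd|) = 3.5/(3.5 + 0.2) = 35/37; seller share = |εd|/(εs + |εd|) = 2/37.

Consumer share = 35/37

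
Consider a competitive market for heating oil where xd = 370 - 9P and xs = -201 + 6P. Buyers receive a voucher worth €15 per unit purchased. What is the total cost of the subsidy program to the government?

Government cost = €1221

Pre-subsidy: 370 - 9P = -201 + 6P gives P* = 571/15, x* = 27.4.
With the rebate, buyers effectively pay Pb = Ps − 15, where Ps is the price sellers receive.
Demand in terms of Ps becomes xd = 370 − 9(Ps − 15) = 505 - 9Ps. Setting this equal to supply: 505 - 9Ps = -201 + 6Ps, so Ps = 706/15.
Buyers pay Pb = 706/15 − 15 = 481/15; x' = -201 + 6·(706/15) = 81.4.
Government outlay = subsidy × quantity = 15 × 81.4 = 1221.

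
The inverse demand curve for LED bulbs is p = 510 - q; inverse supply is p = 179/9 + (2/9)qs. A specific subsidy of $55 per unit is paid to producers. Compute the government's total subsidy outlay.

Government cost = $24530

Pre-subsidy: 510 - q = 179/9 + (2/9)q gives q* = 401 and p* = 109.
With the subsidy, sellers receive ps = pb + 55 for each unit, where pb is the price buyers pay.
On the curves, pb = 510 - q and ps = 179/9 + (2/9)q; the wedge ps − pb = 55 gives 179/9 + (2/9)q − (510 - q) = 55, so q' = 446.
Then pb = 510 − 1·446 = 64 and ps = 179/9 + (2/9)·446 = 119.
Government outlay = subsidy × quantity = 55 × 446 = 24530.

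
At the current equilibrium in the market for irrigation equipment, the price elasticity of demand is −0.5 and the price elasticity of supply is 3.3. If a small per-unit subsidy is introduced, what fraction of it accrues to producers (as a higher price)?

For a small subsidy around the equilibrium, the benefit split depends on the relative slopes, which at a point are proportional to the elasticities.
Buyer share = εs/(εs + |εd|) = 3.3/(3.3 + 0.5) = 33/38; seller share = |εd|/(εs + |εd|) = 5/38.
So producers capture 5/38 of the subsidy.

Producer share = 5/38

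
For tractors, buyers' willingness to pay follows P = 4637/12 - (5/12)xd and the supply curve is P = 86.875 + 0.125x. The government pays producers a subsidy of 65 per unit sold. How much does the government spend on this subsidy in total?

Pre-subsidy: 4637/12 - (5/12)x = 86.875 + 0.125x gives x* = 553 and P* = 156.
With the subsidy, sellers receive Ps = Pb + 65 for each unit, where Pb is the price buyers pay.
On the curves, Pb = 4637/12 - (5/12)x and Ps = 86.875 + 0.125x; the wedge Ps − Pb = 65 gives 86.875 + 0.125x − (4637/12 - (5/12)x) = 65, so x' = 673.
Then Pb = 4637/12 − (5/12)·673 = 106 and Ps = 86.875 + 0.125·673 = 171.
Government outlay = subsidy × quantity = 65 × 673 = 43745.

Government cost = 43745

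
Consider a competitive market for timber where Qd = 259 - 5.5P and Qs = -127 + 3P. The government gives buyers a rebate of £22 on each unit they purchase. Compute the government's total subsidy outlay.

Pre-subsidy: 259 - 5.5P = -127 + 3P gives P* = 772/17, Q* = 157/17.
With the rebate, buyers effectively pay Pb = Ps − 22, where Ps is the price sellers receive.
Demand in terms of Ps becomes Qd = 259 − 5.5(Ps − 22) = 380 - 5.5Ps. Setting this equal to supply: 380 - 5.5Ps = -127 + 3Ps, so Ps = 1014/17.
Buyers pay Pb = 1014/17 − 22 = 640/17; Q' = -127 + 3·(1014/17) = 883/17.
Government outlay = subsidy × quantity = 22 × 883/17 = 19426/17.

Government cost = 19426/17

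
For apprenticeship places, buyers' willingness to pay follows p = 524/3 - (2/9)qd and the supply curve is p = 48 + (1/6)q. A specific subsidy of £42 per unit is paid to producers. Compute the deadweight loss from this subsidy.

Deadweight loss = £2268

Pre-subsidy: 524/3 - (2/9)q = 48 + (1/6)q gives q* = 2280/7 and p* = 716/7.
With the subsidy, sellers receive ps = pb + 42 for each unit, where pb is the price buyers pay.
On the curves, pb = 524/3 - (2/9)q and ps = 48 + (1/6)q; the wedge ps − pb = 42 gives 48 + (1/6)q − (524/3 - (2/9)q) = 42, so q' = 3036/7.
Then pb = 524/3 − (2/9)·(3036/7) = 548/7 and ps = 48 + (1/6)·(3036/7) = 842/7.
The subsidy expands output by 3036/7 − 2280/7 = 108 past the efficient level; on those units the gap between marginal cost and willingness to pay runs from 0 up to 42.
DWL = ½ × 42 × 108 = 2268.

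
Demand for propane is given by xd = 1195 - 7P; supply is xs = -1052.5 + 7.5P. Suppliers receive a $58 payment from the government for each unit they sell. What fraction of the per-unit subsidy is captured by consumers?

Consumer share = 15/29

Pre-subsidy: 1195 - 7P = -1052.5 + 7.5P gives P* = 155, x* = 110.
With the subsidy, sellers receive Ps = Pb + 58 for each unit, where Pb is the price buyers pay.
Supply in terms of Pb becomes xs = -1052.5 + 7.5(Pb + 58) = -617.5 + 7.5Pb. Setting this equal to demand: 1195 - 7Pb = -617.5 + 7.5Pb, so Pb = 125.
Sellers receive Ps = 125 + 58 = 183; x' = 1195 − 7·125 = 320.
Buyers' price falls by P* − Pb = 155 − 125 = 30; sellers' price rises by Ps − P* = 183 − 155 = 28.
So consumers capture 30/58 = 15/29 of each unit of subsidy.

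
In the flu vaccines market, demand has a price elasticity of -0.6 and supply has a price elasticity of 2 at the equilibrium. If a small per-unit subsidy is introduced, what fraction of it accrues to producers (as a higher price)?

Producer share = 3/13

For a small subsidy around the equilibrium, the benefit split depends on the relative slopes, which at a point are proportional to the elasticities.
Buyer share = εs/(εs + |εd|) = 2/(2 + 0.6) = 10/13; seller share = |εd|/(εs + |εd|) = 3/13.
So producers capture 3/13 of the subsidy.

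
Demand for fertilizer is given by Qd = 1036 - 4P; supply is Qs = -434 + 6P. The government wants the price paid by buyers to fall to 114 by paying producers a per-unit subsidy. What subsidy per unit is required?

At a buyer price of 114, quantity demanded is 1036 − 4·114 = 580.
Sellers supply 580 only when they receive Ps with -434 + 6·Ps = 580, i.e. Ps = 169.
s = Ps − Pb = 169 − 114 = 55.

Required subsidy s = 55 per unit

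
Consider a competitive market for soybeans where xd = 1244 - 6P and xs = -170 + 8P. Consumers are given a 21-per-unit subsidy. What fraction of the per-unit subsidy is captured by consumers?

Consumer share = 4/7

Pre-subsidy: 1244 - 6P = -170 + 8P gives P* = 101, x* = 638.
With the rebate, buyers effectively pay Pb = Ps − 21, where Ps is the price sellers receive.
Demand in terms of Ps becomes xd = 1244 − 6(Ps − 21) = 1370 - 6Ps. Setting this equal to supply: 1370 - 6Ps = -170 + 8Ps, so Ps = 110.
Buyers pay Pb = 110 − 21 = 89; x' = -170 + 8·110 = 710.
Buyers' price falls by P* − Pb = 101 − 89 = 12; sellers' price rises by Ps − P* = 110 − 101 = 9.
So consumers capture 12/21 = 4/7 of each unit of subsidy.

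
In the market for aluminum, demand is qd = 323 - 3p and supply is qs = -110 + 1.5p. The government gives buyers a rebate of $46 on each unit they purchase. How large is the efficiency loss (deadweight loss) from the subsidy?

Deadweight loss = $1058

Pre-subsidy: 323 - 3p = -110 + 1.5p gives p* = 866/9, q* = 103/3.
With the rebate, buyers effectively pay pb = ps − 46, where ps is the price sellers receive.
Demand in terms of ps becomes qd = 323 − 3(ps − 46) = 461 - 3ps. Setting this equal to supply: 461 - 3ps = -110 + 1.5ps, so ps = 1142/9.
Buyers pay pb = 1142/9 − 46 = 728/9; q' = -110 + 1.5·(1142/9) = 241/3.
The subsidy expands output by 241/3 − 103/3 = 46 past the efficient level; on those units the gap between marginal cost and willingness to pay runs from 0 up to 46.
DWL = ½ × 46 × 46 = 1058.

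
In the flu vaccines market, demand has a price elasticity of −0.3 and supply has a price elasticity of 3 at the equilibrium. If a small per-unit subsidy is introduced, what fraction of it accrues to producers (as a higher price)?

For a small subsidy around the equilibrium, the benefit split depends on the relative slopes, which at a point are proportional to the elasticities.
Buyer share = εs/(εs + |εd|) = 3/(3 + 0.3) = 10/11; seller share = |εd|/(εs + |εd|) = 1/11.
So producers capture 1/11 of the subsidy.

Producer share = 1/11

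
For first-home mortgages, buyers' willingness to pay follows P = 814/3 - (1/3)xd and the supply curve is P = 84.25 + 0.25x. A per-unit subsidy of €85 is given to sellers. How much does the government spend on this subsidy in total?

Pre-subsidy: 814/3 - (1/3)x = 84.25 + 0.25x gives x* = 2245/7 and P* = 1151/7.
With the subsidy, sellers receive Ps = Pb + 85 for each unit, where Pb is the price buyers pay.
On the curves, Pb = 814/3 - (1/3)x and Ps = 84.25 + 0.25x; the wedge Ps − Pb = 85 gives 84.25 + 0.25x − (814/3 - (1/3)x) = 85, so x' = 3265/7.
Then Pb = 814/3 − (1/3)·(3265/7) = 811/7 and Ps = 84.25 + 0.25·(3265/7) = 1406/7.
Government outlay = subsidy × quantity = 85 × 3265/7 = 277525/7.

Government cost = 277525/7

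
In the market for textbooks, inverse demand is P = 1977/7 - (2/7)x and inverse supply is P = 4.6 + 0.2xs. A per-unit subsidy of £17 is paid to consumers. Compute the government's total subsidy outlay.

Pre-subsidy: 1977/7 - (2/7)x = 4.6 + 0.2x gives x* = 572 and P* = 119.
With the rebate, buyers effectively pay Pb = Ps − 17, where Ps is the price sellers receive.
On the curves, Pb = 1977/7 - (2/7)x and Ps = 4.6 + 0.2x; the wedge Ps − Pb = 17 gives 4.6 + 0.2x − (1977/7 - (2/7)x) = 17, so x' = 607.
Then Pb = 1977/7 − (2/7)·607 = 109 and Ps = 4.6 + 0.2·607 = 126.
Government outlay = subsidy × quantity = 17 × 607 = 10319.

Government cost = £10319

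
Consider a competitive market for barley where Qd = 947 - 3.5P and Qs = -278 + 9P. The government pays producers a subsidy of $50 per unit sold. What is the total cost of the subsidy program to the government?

Government cost = $36500

Pre-subsidy: 947 - 3.5P = -278 + 9P gives P* = 98, Q* = 604.
With the subsidy, sellers receive Ps = Pb + 50 for each unit, where Pb is the price buyers pay.
Supply in terms of Pb becomes Qs = -278 + 9(Pb + 50) = 172 + 9Pb. Setting this equal to demand: 947 - 3.5Pb = 172 + 9Pb, so Pb = 62.
Sellers receive Ps = 62 + 50 = 112; Q' = 947 − 3.5·62 = 730.
Government outlay = subsidy × quantity = 50 × 730 = 36500.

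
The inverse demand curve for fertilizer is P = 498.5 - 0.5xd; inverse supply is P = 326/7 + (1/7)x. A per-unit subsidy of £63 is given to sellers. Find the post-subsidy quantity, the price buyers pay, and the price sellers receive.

x' = 801; buyers pay £98; sellers receive £161

Pre-subsidy: 498.5 - 0.5x = 326/7 + (1/7)x gives x* = 703 and P* = 147.
With the subsidy, sellers receive Ps = Pb + 63 for each unit, where Pb is the price buyers pay.
On the curves, Pb = 498.5 - 0.5x and Ps = 326/7 + (1/7)x; the wedge Ps − Pb = 63 gives 326/7 + (1/7)x − (498.5 - 0.5x) = 63, so x' = 801.
Then Pb = 498.5 − 0.5·801 = 98 and Ps = 326/7 + (1/7)·801 = 161.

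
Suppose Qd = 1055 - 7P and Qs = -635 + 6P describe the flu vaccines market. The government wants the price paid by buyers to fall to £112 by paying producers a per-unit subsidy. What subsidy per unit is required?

Required subsidy s = £39 per unit

At a buyer price of 112, quantity demanded is 1055 − 7·112 = 271.
Sellers supply 271 only when they receive Ps with -635 + 6·Ps = 271, i.e. Ps = 151.
s = Ps − Pb = 151 − 112 = 39.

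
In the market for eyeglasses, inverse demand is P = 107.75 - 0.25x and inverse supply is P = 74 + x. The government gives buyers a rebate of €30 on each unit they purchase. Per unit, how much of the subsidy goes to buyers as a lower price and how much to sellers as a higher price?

Pre-subsidy: 107.75 - 0.25x = 74 + x gives x* = 27 and P* = 101.
With the rebate, buyers effectively pay Pb = Ps − 30, where Ps is the price sellers receive.
On the curves, Pb = 107.75 - 0.25x and Ps = 74 + x; the wedge Ps − Pb = 30 gives 74 + x − (107.75 - 0.25x) = 30, so x' = 51.
Then Pb = 107.75 − 0.25·51 = 95 and Ps = 74 + 1·51 = 125.
Buyers' price falls by P* − Pb = 101 − 95 = 6; sellers' price rises by Ps − P* = 125 − 101 = 24.

Buyers gain €6 per unit; sellers gain €24 per unit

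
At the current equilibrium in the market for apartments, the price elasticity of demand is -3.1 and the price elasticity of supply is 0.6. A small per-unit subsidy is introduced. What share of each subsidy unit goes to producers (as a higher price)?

Producer share = 31/37

For a small subsidy around the equilibrium, the benefit split depends on the relative slopes, which at a point are proportional to the elasticities.
Buyer share = εs/(εs + |εd|) = 0.6/(0.6 + 3.1) = 6/37; seller share = |εd|/(εs + |εd|) = 31/37.
So producers capture 31/37 of the subsidy.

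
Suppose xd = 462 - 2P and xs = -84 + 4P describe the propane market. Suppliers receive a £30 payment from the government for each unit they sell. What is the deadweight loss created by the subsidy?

Deadweight loss = £600

Pre-subsidy: 462 - 2P = -84 + 4P gives P* = 91, x* = 280.
With the subsidy, sellers receive Ps = Pb + 30 for each unit, where Pb is the price buyers pay.
Supply in terms of Pb becomes xs = -84 + 4(Pb + 30) = 36 + 4Pb. Setting this equal to demand: 462 - 2Pb = 36 + 4Pb, so Pb = 71.
Sellers receive Ps = 71 + 30 = 101; x' = 462 − 2·71 = 320.
The subsidy expands output by 320 − 280 = 40 past the efficient level; on those units the gap between marginal cost and willingness to pay runs from 0 up to 30.
DWL = ½ × 30 × 40 = 600.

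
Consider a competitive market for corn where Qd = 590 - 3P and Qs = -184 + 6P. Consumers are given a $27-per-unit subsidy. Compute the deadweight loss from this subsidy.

Deadweight loss = $729

Pre-subsidy: 590 - 3P = -184 + 6P gives P* = 86, Q* = 332.
With the rebate, buyers effectively pay Pb = Ps − 27, where Ps is the price sellers receive.
Demand in terms of Ps becomes Qd = 590 − 3(Ps − 27) = 671 - 3Ps. Setting this equal to supply: 671 - 3Ps = -184 + 6Ps, so Ps = 95.
Buyers pay Pb = 95 − 27 = 68; Q' = -184 + 6·95 = 386.
The subsidy expands output by 386 − 332 = 54 past the efficient level; on those units the gap between marginal cost and willingness to pay runs from 0 up to 27.
DWL = ½ × 27 × 54 = 729.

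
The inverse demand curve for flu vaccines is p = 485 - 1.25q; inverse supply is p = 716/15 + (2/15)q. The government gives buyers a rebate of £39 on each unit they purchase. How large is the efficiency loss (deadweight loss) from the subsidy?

Pre-subsidy: 485 - 1.25q = 716/15 + (2/15)q gives q* = 26236/83 and p* = 7460/83.
With the rebate, buyers effectively pay pb = ps − 39, where ps is the price sellers receive.
On the curves, pb = 485 - 1.25q and ps = 716/15 + (2/15)q; the wedge ps − pb = 39 gives 716/15 + (2/15)q − (485 - 1.25q) = 39, so q' = 28576/83.
Then pb = 485 − 1.25·(28576/83) = 4535/83 and ps = 716/15 + (2/15)·(28576/83) = 7772/83.
The subsidy expands output by 28576/83 − 26236/83 = 2340/83 past the efficient level; on those units the gap between marginal cost and willingness to pay runs from 0 up to 39.
DWL = ½ × 39 × 2340/83 = 45630/83.

Deadweight loss = 45630/83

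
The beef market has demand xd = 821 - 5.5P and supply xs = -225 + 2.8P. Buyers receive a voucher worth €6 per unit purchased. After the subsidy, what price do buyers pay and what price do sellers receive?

Pre-subsidy: 821 - 5.5P = -225 + 2.8P gives P* = 10460/83, x* = 10613/83.
With the rebate, buyers effectively pay Pb = Ps − 6, where Ps is the price sellers receive.
Demand in terms of Ps becomes xd = 821 − 5.5(Ps − 6) = 854 - 5.5Ps. Setting this equal to supply: 854 - 5.5Ps = -225 + 2.8Ps, so Ps = 130.
Buyers pay Pb = 130 − 6 = 124; x' = -225 + 2.8·130 = 139.

Buyers pay €124; sellers receive €130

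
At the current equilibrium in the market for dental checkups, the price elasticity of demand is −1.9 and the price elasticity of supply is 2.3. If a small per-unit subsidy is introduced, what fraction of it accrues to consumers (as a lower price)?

For a small subsidy around the equilibrium, the benefit split depends on the relative slopes, which at a point are proportional to the elasticities.
Buyer share = εs/(εs + |εd|) = 2.3/(2.3 + 1.9) = 23/42; seller share = |εd|/(εs + |εd|) = 19/42.

Consumer share = 23/42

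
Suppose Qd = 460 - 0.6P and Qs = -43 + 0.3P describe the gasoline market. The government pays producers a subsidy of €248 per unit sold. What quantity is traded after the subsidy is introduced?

Pre-subsidy: 460 - 0.6P = -43 + 0.3P gives P* = 5030/9, Q* = 374/3.
With the subsidy, sellers receive Ps = Pb + 248 for each unit, where Pb is the price buyers pay.
Supply in terms of Pb becomes Qs = -43 + 0.3(Pb + 248) = 31.4 + 0.3Pb. Setting this equal to demand: 460 - 0.6Pb = 31.4 + 0.3Pb, so Pb = 4286/9.
Sellers receive Ps = 4286/9 + 248 = 6518/9; Q' = 460 − 0.6·(4286/9) = 2614/15.

Q' = 2614/15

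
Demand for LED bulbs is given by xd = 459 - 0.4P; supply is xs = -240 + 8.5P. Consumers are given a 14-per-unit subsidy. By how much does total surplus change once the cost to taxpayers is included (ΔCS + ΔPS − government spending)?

Pre-subsidy: 459 - 0.4P = -240 + 8.5P gives P* = 6990/89, x* = 38055/89.
With the rebate, buyers effectively pay Pb = Ps − 14, where Ps is the price sellers receive.
Demand in terms of Ps becomes xd = 459 − 0.4(Ps − 14) = 464.6 - 0.4Ps. Setting this equal to supply: 464.6 - 0.4Ps = -240 + 8.5Ps, so Ps = 7046/89.
Buyers pay Pb = 7046/89 − 14 = 5800/89; x' = -240 + 8.5·(7046/89) = 38531/89.
ΔCS = ½(38055/89 + 38531/89)(6990/89 − 5800/89) = 45568670/7921; ΔPS = ½(38055/89 + 38531/89)(7046/89 − 6990/89) = 2144408/7921.
Government spending = 14 × 38531/89 = 539434/89.
Net change = 45568670/7921 + 2144408/7921 − 539434/89 = -3332/89. The loss equals the DWL triangle ½·14·476/89.

Net change in total surplus = -3332/89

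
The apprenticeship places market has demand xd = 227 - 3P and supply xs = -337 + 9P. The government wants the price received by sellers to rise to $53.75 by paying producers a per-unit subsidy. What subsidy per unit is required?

At a seller price of 53.75, quantity supplied is -337 + 9·53.75 = 146.75.
Buyers absorb 146.75 only when they pay Pb with 227 − 3·Pb = 146.75, i.e. Pb = 26.75.
s = Ps − Pb = 53.75 − 26.75 = 27.

Required subsidy s = $27 per unit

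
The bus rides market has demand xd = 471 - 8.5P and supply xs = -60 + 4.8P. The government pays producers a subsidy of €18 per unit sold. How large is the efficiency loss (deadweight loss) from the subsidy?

Deadweight loss = 66096/133

Pre-subsidy: 471 - 8.5P = -60 + 4.8P gives P* = 5310/133, x* = 17508/133.
With the subsidy, sellers receive Ps = Pb + 18 for each unit, where Pb is the price buyers pay.
Supply in terms of Pb becomes xs = -60 + 4.8(Pb + 18) = 26.4 + 4.8Pb. Setting this equal to demand: 471 - 8.5Pb = 26.4 + 4.8Pb, so Pb = 234/7.
Sellers receive Ps = 234/7 + 18 = 360/7; x' = 471 − 8.5·(234/7) = 1308/7.
The subsidy expands output by 1308/7 − 17508/133 = 7344/133 past the efficient level; on those units the gap between marginal cost and willingness to pay runs from 0 up to 18.
DWL = ½ × 18 × 7344/133 = 66096/133.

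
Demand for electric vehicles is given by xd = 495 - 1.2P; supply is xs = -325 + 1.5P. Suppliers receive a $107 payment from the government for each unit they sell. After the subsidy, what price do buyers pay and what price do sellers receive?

Pre-subsidy: 495 - 1.2P = -325 + 1.5P gives P* = 8200/27, x* = 1175/9.
With the subsidy, sellers receive Ps = Pb + 107 for each unit, where Pb is the price buyers pay.
Supply in terms of Pb becomes xs = -325 + 1.5(Pb + 107) = -164.5 + 1.5Pb. Setting this equal to demand: 495 - 1.2Pb = -164.5 + 1.5Pb, so Pb = 6595/27.
Sellers receive Ps = 6595/27 + 107 = 9484/27; x' = 495 − 1.2·(6595/27) = 1817/9.

Buyers pay 6595/27; sellers receive 9484/27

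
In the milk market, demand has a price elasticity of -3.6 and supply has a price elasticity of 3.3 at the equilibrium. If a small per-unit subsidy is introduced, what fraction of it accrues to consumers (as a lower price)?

For a small subsidy around the equilibrium, the benefit split depends on the relative slopes, which at a point are proportional to the elasticities.
Buyer share = εs/(εs + |εd|) = 3.3/(3.3 + 3.6) = 11/23; seller share = |εd|/(εs + |εd|) = 12/23.

Consumer share = 11/23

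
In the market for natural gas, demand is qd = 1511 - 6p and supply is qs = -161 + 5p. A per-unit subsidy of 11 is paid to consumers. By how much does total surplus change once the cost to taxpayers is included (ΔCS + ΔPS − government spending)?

Pre-subsidy: 1511 - 6p = -161 + 5p gives p* = 152, q* = 599.
With the rebate, buyers effectively pay pb = ps − 11, where ps is the price sellers receive.
Demand in terms of ps becomes qd = 1511 − 6(ps − 11) = 1577 - 6ps. Setting this equal to supply: 1577 - 6ps = -161 + 5ps, so ps = 158.
Buyers pay pb = 158 − 11 = 147; q' = -161 + 5·158 = 629.
ΔCS = ½(599 + 629)(152 − 147) = 3070; ΔPS = ½(599 + 629)(158 − 152) = 3684.
Government spending = 11 × 629 = 6919.
Net change = 3070 + 3684 − 6919 = -165. The loss equals the DWL triangle ½·11·30.

Net change in total surplus = -165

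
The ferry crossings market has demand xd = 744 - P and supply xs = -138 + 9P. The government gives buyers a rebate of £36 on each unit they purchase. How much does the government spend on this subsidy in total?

Government cost = £24775.2

Pre-subsidy: 744 - P = -138 + 9P gives P* = 88.2, x* = 655.8.
With the rebate, buyers effectively pay Pb = Ps − 36, where Ps is the price sellers receive.
Demand in terms of Ps becomes xd = 744 − 1(Ps − 36) = 780 - Ps. Setting this equal to supply: 780 - Ps = -138 + 9Ps, so Ps = 91.8.
Buyers pay Pb = 91.8 − 36 = 55.8; x' = -138 + 9·91.8 = 688.2.
Government outlay = subsidy × quantity = 36 × 688.2 = 24775.2.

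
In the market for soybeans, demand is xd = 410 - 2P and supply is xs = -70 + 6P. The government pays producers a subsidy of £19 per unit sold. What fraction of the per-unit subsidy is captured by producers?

Pre-subsidy: 410 - 2P = -70 + 6P gives P* = 60, x* = 290.
With the subsidy, sellers receive Ps = Pb + 19 for each unit, where Pb is the price buyers pay.
Supply in terms of Pb becomes xs = -70 + 6(Pb + 19) = 44 + 6Pb. Setting this equal to demand: 410 - 2Pb = 44 + 6Pb, so Pb = 45.75.
Sellers receive Ps = 45.75 + 19 = 64.75; x' = 410 − 2·45.75 = 318.5.
Buyers' price falls by P* − Pb = 60 − 45.75 = 14.25; sellers' price rises by Ps − P* = 64.75 − 60 = 4.75.
So producers capture 4.75/19 = 0.25 of each unit of subsidy.

Producer share = 0.25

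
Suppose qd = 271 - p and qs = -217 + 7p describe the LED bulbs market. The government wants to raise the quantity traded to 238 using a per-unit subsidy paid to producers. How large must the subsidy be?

Required subsidy s = 32 per unit

At q = 238, invert demand for the buyer price: pb = (271 − 238)/1 = 33; invert supply for the seller price: ps = (238 − (-217))/7 = 65.
The subsidy must fill the gap: s = ps − pb = 65 − 33 = 32.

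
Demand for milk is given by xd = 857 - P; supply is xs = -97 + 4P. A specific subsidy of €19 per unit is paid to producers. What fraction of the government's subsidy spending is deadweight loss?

Pre-subsidy: 857 - P = -97 + 4P gives P* = 190.8, x* = 666.2.
With the subsidy, sellers receive Ps = Pb + 19 for each unit, where Pb is the price buyers pay.
Supply in terms of Pb becomes xs = -97 + 4(Pb + 19) = -21 + 4Pb. Setting this equal to demand: 857 - Pb = -21 + 4Pb, so Pb = 175.6.
Sellers receive Ps = 175.6 + 19 = 194.6; x' = 857 − 1·175.6 = 681.4.
ΔCS = ½(666.2 + 681.4)(190.8 − 175.6) = 10241.76; ΔPS = ½(666.2 + 681.4)(194.6 − 190.8) = 2560.44.
Government spending = 19 × 681.4 = 12946.6.
DWL = ½ × 19 × (681.4 − 666.2) = 144.4; fraction = 144.4 / 12946.6 = 38/3407.

DWL / government spending = 38/3407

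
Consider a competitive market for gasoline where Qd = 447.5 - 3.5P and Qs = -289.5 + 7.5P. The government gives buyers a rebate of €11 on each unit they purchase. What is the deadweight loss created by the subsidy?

Pre-subsidy: 447.5 - 3.5P = -289.5 + 7.5P gives P* = 67, Q* = 213.
With the rebate, buyers effectively pay Pb = Ps − 11, where Ps is the price sellers receive.
Demand in terms of Ps becomes Qd = 447.5 − 3.5(Ps − 11) = 486 - 3.5Ps. Setting this equal to supply: 486 - 3.5Ps = -289.5 + 7.5Ps, so Ps = 70.5.
Buyers pay Pb = 70.5 − 11 = 59.5; Q' = -289.5 + 7.5·70.5 = 239.25.
The subsidy expands output by 239.25 − 213 = 26.25 past the efficient level; on those units the gap between marginal cost and willingness to pay runs from 0 up to 11.
DWL = ½ × 11 × 26.25 = 144.375.

Deadweight loss = €144.375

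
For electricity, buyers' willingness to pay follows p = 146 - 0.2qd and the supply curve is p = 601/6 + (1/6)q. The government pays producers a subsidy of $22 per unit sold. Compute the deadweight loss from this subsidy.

Pre-subsidy: 146 - 0.2q = 601/6 + (1/6)q gives q* = 125 and p* = 121.
With the subsidy, sellers receive ps = pb + 22 for each unit, where pb is the price buyers pay.
On the curves, pb = 146 - 0.2q and ps = 601/6 + (1/6)q; the wedge ps − pb = 22 gives 601/6 + (1/6)q − (146 - 0.2q) = 22, so q' = 185.
Then pb = 146 − 0.2·185 = 109 and ps = 601/6 + (1/6)·185 = 131.
The subsidy expands output by 185 − 125 = 60 past the efficient level; on those units the gap between marginal cost and willingness to pay runs from 0 up to 22.
DWL = ½ × 22 × 60 = 660.

Deadweight loss = $660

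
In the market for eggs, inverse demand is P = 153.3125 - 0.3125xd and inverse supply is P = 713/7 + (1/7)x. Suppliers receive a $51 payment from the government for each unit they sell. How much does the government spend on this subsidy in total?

Government cost = $11475

Pre-subsidy: 153.3125 - 0.3125x = 713/7 + (1/7)x gives x* = 113 and P* = 118.
With the subsidy, sellers receive Ps = Pb + 51 for each unit, where Pb is the price buyers pay.
On the curves, Pb = 153.3125 - 0.3125x and Ps = 713/7 + (1/7)x; the wedge Ps − Pb = 51 gives 713/7 + (1/7)x − (153.3125 - 0.3125x) = 51, so x' = 225.
Then Pb = 153.3125 − 0.3125·225 = 83 and Ps = 713/7 + (1/7)·225 = 134.
Government outlay = subsidy × quantity = 51 × 225 = 11475.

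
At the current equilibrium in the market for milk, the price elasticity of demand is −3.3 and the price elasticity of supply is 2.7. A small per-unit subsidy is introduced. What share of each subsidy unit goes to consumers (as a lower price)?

Consumer share = 0.45

For a small subsidy around the equilibrium, the benefit split depends on the relative slopes, which at a point are proportional to the elasticities.
Buyer share = εs/(εs + |εd|) = 2.7/(2.7 + 3.3) = 0.45; seller share = |εd|/(εs + |εd|) = 0.55.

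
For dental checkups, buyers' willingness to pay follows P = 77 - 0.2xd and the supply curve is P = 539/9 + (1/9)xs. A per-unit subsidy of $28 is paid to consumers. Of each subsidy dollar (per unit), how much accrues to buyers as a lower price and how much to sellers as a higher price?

Buyers gain $18 per unit; sellers gain $10 per unit

Pre-subsidy: 77 - 0.2x = 539/9 + (1/9)x gives x* = 55 and P* = 66.
With the rebate, buyers effectively pay Pb = Ps − 28, where Ps is the price sellers receive.
On the curves, Pb = 77 - 0.2x and Ps = 539/9 + (1/9)x; the wedge Ps − Pb = 28 gives 539/9 + (1/9)x − (77 - 0.2x) = 28, so x' = 145.
Then Pb = 77 − 0.2·145 = 48 and Ps = 539/9 + (1/9)·145 = 76.
Buyers' price falls by P* − Pb = 66 − 48 = 18; sellers' price rises by Ps − P* = 76 − 66 = 10.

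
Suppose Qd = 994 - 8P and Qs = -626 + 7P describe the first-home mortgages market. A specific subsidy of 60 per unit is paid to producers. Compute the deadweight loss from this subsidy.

Deadweight loss = 6720

Pre-subsidy: 994 - 8P = -626 + 7P gives P* = 108, Q* = 130.
With the subsidy, sellers receive Ps = Pb + 60 for each unit, where Pb is the price buyers pay.
Supply in terms of Pb becomes Qs = -626 + 7(Pb + 60) = -206 + 7Pb. Setting this equal to demand: 994 - 8Pb = -206 + 7Pb, so Pb = 80.
Sellers receive Ps = 80 + 60 = 140; Q' = 994 − 8·80 = 354.
The subsidy expands output by 354 − 130 = 224 past the efficient level; on those units the gap between marginal cost and willingness to pay runs from 0 up to 60.
DWL = ½ × 60 × 224 = 6720.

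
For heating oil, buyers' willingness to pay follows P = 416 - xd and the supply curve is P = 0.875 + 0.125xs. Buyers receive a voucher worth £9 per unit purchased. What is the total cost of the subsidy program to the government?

Government cost = £3393

Pre-subsidy: 416 - x = 0.875 + 0.125x gives x* = 369 and P* = 47.
With the rebate, buyers effectively pay Pb = Ps − 9, where Ps is the price sellers receive.
On the curves, Pb = 416 - x and Ps = 0.875 + 0.125x; the wedge Ps − Pb = 9 gives 0.875 + 0.125x − (416 - x) = 9, so x' = 377.
Then Pb = 416 − 1·377 = 39 and Ps = 0.875 + 0.125·377 = 48.
Government outlay = subsidy × quantity = 9 × 377 = 3393.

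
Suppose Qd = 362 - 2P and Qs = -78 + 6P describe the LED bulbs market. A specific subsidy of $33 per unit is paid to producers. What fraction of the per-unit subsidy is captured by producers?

Pre-subsidy: 362 - 2P = -78 + 6P gives P* = 55, Q* = 252.
With the subsidy, sellers receive Ps = Pb + 33 for each unit, where Pb is the price buyers pay.
Supply in terms of Pb becomes Qs = -78 + 6(Pb + 33) = 120 + 6Pb. Setting this equal to demand: 362 - 2Pb = 120 + 6Pb, so Pb = 30.25.
Sellers receive Ps = 30.25 + 33 = 63.25; Q' = 362 − 2·30.25 = 301.5.
Buyers' price falls by P* − Pb = 55 − 30.25 = 24.75; sellers' price rises by Ps − P* = 63.25 − 55 = 8.25.
So producers capture 8.25/33 = 0.25 of each unit of subsidy.

Producer share = 0.25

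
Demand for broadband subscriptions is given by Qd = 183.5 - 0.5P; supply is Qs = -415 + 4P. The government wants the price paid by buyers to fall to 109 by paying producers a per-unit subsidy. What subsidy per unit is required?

Required subsidy s = 27 per unit

At a buyer price of 109, quantity demanded is 183.5 − 0.5·109 = 129.
Sellers supply 129 only when they receive Ps with -415 + 4·Ps = 129, i.e. Ps = 136.
s = Ps − Pb = 136 − 109 = 27.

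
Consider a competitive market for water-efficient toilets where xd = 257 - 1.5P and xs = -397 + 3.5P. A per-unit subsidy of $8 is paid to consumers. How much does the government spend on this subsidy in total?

Government cost = $553.6

Pre-subsidy: 257 - 1.5P = -397 + 3.5P gives P* = 130.8, x* = 60.8.
With the rebate, buyers effectively pay Pb = Ps − 8, where Ps is the price sellers receive.
Demand in terms of Ps becomes xd = 257 − 1.5(Ps − 8) = 269 - 1.5Ps. Setting this equal to supply: 269 - 1.5Ps = -397 + 3.5Ps, so Ps = 133.2.
Buyers pay Pb = 133.2 − 8 = 125.2; x' = -397 + 3.5·133.2 = 69.2.
Government outlay = subsidy × quantity = 8 × 69.2 = 553.6.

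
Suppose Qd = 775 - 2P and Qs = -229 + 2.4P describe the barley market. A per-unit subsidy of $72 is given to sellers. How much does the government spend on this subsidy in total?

Government cost = 314568/11

Pre-subsidy: 775 - 2P = -229 + 2.4P gives P* = 2510/11, Q* = 3505/11.
With the subsidy, sellers receive Ps = Pb + 72 for each unit, where Pb is the price buyers pay.
Supply in terms of Pb becomes Qs = -229 + 2.4(Pb + 72) = -56.2 + 2.4Pb. Setting this equal to demand: 775 - 2Pb = -56.2 + 2.4Pb, so Pb = 2078/11.
Sellers receive Ps = 2078/11 + 72 = 2870/11; Q' = 775 − 2·(2078/11) = 4369/11.
Government outlay = subsidy × quantity = 72 × 4369/11 = 314568/11.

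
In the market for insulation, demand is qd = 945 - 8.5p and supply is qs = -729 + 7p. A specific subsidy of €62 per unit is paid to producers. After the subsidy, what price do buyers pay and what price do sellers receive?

Buyers pay €80; sellers receive €142

Pre-subsidy: 945 - 8.5p = -729 + 7p gives p* = 108, q* = 27.
With the subsidy, sellers receive ps = pb + 62 for each unit, where pb is the price buyers pay.
Supply in terms of pb becomes qs = -729 + 7(pb + 62) = -295 + 7pb. Setting this equal to demand: 945 - 8.5pb = -295 + 7pb, so pb = 80.
Sellers receive ps = 80 + 62 = 142; q' = 945 − 8.5·80 = 265.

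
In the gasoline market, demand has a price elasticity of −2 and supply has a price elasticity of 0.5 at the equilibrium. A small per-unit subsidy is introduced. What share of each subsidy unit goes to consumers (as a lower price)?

For a small subsidy around the equilibrium, the benefit split depends on the relative slopes, which at a point are proportional to the elasticities.
Buyer share = εs/(εs + |εd|) = 0.5/(0.5 + 2) = 0.2; seller share = |εd|/(εs + |εd|) = 0.8.

Consumer share = 0.2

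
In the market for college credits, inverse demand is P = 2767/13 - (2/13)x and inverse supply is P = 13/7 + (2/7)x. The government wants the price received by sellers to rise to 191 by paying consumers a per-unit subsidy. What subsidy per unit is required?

At a seller price of 191, quantity supplied is -6.5 + 3.5·191 = 662.
Buyers absorb 662 only when they pay Pb = 2767/13 − (2/13)·662 = 111.
s = Ps − Pb = 191 − 111 = 80.

Required subsidy s = 80 per unit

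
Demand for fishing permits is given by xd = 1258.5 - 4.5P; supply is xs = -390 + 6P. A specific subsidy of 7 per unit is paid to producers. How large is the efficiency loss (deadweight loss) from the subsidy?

Deadweight loss = 63

Pre-subsidy: 1258.5 - 4.5P = -390 + 6P gives P* = 157, x* = 552.
With the subsidy, sellers receive Ps = Pb + 7 for each unit, where Pb is the price buyers pay.
Supply in terms of Pb becomes xs = -390 + 6(Pb + 7) = -348 + 6Pb. Setting this equal to demand: 1258.5 - 4.5Pb = -348 + 6Pb, so Pb = 153.
Sellers receive Ps = 153 + 7 = 160; x' = 1258.5 − 4.5·153 = 570.
The subsidy expands output by 570 − 552 = 18 past the efficient level; on those units the gap between marginal cost and willingness to pay runs from 0 up to 7.
DWL = ½ × 7 × 18 = 63.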